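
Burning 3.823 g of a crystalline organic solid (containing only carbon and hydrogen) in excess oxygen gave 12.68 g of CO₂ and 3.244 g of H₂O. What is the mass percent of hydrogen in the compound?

mol C = 12.68 g CO₂ ÷ 44.009 g/mol = 0.28812 mol
mol H = 2 × 3.244 g H₂O ÷ 18.015 g/mol = 0.36014 mol
mass % H = 0.36303 g ÷ 3.823 g × 100%

9.50%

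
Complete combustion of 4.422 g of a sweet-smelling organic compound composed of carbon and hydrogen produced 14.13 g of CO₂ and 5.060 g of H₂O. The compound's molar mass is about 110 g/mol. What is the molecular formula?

C8H14

mol C = 14.13 g CO₂ ÷ 44.009 g/mol = 0.32107 mol
mol H = 2 × 5.060 g H₂O ÷ 18.015 g/mol = 0.56175 mol
Divide by the smallest (0.32107 mol): C 1.000, H 1.750
Multiplying each by 4 gives whole numbers: C 4.00, H 7.00
Empirical formula: C4H7
Empirical-formula mass = 55.10 g/mol; 110 ÷ 55.10 ≈ 2, so the molecular formula is C8H14.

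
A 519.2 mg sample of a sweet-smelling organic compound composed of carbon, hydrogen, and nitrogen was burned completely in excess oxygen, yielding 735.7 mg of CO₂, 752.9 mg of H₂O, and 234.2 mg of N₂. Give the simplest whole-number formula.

CH5N

mol C = 0.7357 g CO₂ ÷ 44.009 g/mol = 0.016717 mol
mol H = 2 × 0.7529 g H₂O ÷ 18.015 g/mol = 0.083586 mol
mol N = 2 × 0.2342 g N₂ ÷ 28.014 g/mol = 0.016720 mol
Divide by the smallest (0.016717 mol): C 1.000, H 5.000, N 1.000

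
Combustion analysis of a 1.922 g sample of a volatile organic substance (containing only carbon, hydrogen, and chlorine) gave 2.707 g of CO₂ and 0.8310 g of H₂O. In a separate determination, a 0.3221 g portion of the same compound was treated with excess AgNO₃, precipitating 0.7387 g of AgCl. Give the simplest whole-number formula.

mol C = 2.707 g CO₂ ÷ 44.009 g/mol = 0.061510 mol
mol H = 2 × 0.8310 g H₂O ÷ 18.015 g/mol = 0.092256 mol
From the AgCl data: mol Cl per gram of compound = (0.7387 ÷ 143.318) ÷ 0.3221 = 0.016002 mol/g, so in the 1.922 g combustion sample mol Cl = 0.030756 mol
Divide by the smallest (0.030756 mol): C 2.000, H 3.000, Cl 1.000

C2H3Cl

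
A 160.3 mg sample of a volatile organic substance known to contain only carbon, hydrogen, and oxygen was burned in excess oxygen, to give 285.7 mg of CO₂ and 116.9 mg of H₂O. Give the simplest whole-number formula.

C3H6O2

mol C = 0.2857 g CO₂ ÷ 44.009 g/mol = 0.0064919 mol
mol H = 2 × 0.1169 g H₂O ÷ 18.015 g/mol = 0.012978 mol
mass O = 0.1603 − (0.077974 + 0.013082) = 0.069244 g → mol O = 0.069244 ÷ 15.999 = 0.0043280 mol
Divide by the smallest (0.0043280 mol): C 1.500, H 2.999, O 1.000
Multiplying each by 2 gives whole numbers: C 3.00, H 6.00, O 2.00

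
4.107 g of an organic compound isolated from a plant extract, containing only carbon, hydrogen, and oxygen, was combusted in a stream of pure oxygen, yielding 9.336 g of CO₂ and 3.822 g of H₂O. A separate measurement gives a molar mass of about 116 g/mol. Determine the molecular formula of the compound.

mol C = 9.336 g CO₂ ÷ 44.009 g/mol = 0.21214 mol
mol H = 2 × 3.822 g H₂O ÷ 18.015 g/mol = 0.42431 mol
mass O = 4.107 − (2.5480 + 0.42771) = 1.1313 g → mol O = 1.1313 ÷ 15.999 = 0.070711 mol
Divide by the smallest (0.070711 mol): C 3.000, H 6.001, O 1.000
Empirical formula: C3H6O
Empirical-formula mass = 58.08 g/mol; 116 ÷ 58.08 ≈ 2, so the molecular formula is C6H12O2.

C6H12O2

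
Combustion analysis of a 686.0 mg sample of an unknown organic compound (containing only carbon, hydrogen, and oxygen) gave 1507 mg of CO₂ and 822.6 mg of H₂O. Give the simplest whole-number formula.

C3H8O

mol C = 1.507 g CO₂ ÷ 44.009 g/mol = 0.034243 mol
mol H = 2 × 0.8226 g H₂O ÷ 18.015 g/mol = 0.091324 mol
mass O = 0.6860 − (0.41129 + 0.092054) = 0.18265 g → mol O = 0.18265 ÷ 15.999 = 0.011417 mol
Divide by the smallest (0.011417 mol): C 2.999, H 7.999, O 1.000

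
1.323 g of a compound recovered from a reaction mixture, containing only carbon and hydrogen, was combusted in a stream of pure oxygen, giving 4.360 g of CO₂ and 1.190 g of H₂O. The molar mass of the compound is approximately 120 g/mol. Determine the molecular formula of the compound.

C9H12

mol C = 4.360 g CO₂ ÷ 44.009 g/mol = 0.099071 mol
mol H = 2 × 1.190 g H₂O ÷ 18.015 g/mol = 0.13211 mol
Divide by the smallest (0.099071 mol): C 1.000, H 1.334
Multiplying each by 3 gives whole numbers: C 3.00, H 4.00
Empirical formula: C3H4
Empirical-formula mass = 40.06 g/mol; 120 ÷ 40.06 ≈ 3, so the molecular formula is C9H12.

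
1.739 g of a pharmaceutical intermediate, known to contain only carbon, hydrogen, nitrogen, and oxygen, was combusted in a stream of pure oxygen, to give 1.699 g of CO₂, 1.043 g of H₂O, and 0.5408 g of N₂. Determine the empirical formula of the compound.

CH3NO

mol C = 1.699 g CO₂ ÷ 44.009 g/mol = 0.038606 mol
mol H = 2 × 1.043 g H₂O ÷ 18.015 g/mol = 0.11579 mol
mol N = 2 × 0.5408 g N₂ ÷ 28.014 g/mol = 0.038609 mol
mass O = 1.739 − (0.46369 + 0.11672 + 0.54080) = 0.61779 g → mol O = 0.61779 ÷ 15.999 = 0.038614 mol
Divide by the smallest (0.038606 mol): C 1.000, H 2.999, N 1.000, O 1.000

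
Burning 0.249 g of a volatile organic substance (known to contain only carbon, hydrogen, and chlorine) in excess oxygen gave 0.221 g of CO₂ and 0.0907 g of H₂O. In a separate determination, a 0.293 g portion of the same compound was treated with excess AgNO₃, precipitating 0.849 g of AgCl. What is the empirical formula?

CH2Cl

mol C = 0.221 g CO₂ ÷ 44.009 g/mol = 0.005022 mol
mol H = 2 × 0.0907 g H₂O ÷ 18.015 g/mol = 0.01007 mol
From the AgCl data: mol Cl per gram of compound = (0.849 ÷ 143.318) ÷ 0.293 = 0.02022 mol/g, so in the 0.249 g combustion sample mol Cl = 0.005034 mol
Divide by the smallest (0.005022 mol): C 1.000, H 2.005, Cl 1.003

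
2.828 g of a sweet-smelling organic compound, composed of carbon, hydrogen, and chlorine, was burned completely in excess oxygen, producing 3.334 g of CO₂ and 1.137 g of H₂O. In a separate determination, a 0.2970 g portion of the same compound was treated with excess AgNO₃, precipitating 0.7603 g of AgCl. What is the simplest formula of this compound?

mol C = 3.334 g CO₂ ÷ 44.009 g/mol = 0.075757 mol
mol H = 2 × 1.137 g H₂O ÷ 18.015 g/mol = 0.12623 mol
From the AgCl data: mol Cl per gram of compound = (0.7603 ÷ 143.318) ÷ 0.2970 = 0.017862 mol/g, so in the 2.828 g combustion sample mol Cl = 0.050513 mol
Divide by the smallest (0.050513 mol): C 1.500, H 2.499, Cl 1.000
Multiplying each by 2 gives whole numbers: C 3.00, H 5.00, Cl 2.00

C3H5Cl2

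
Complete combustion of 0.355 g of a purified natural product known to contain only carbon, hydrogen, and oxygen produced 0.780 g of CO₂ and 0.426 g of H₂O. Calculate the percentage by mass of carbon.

mol C = 0.780 g CO₂ ÷ 44.009 g/mol = 0.01772 mol
mol H = 2 × 0.426 g H₂O ÷ 18.015 g/mol = 0.04729 mol
mass O = 0.355 − (0.2129 + 0.04767) = 0.09445 g → mol O = 0.09445 ÷ 15.999 = 0.005903 mol
mass % C = 0.2129 g ÷ 0.355 g × 100%

60.0%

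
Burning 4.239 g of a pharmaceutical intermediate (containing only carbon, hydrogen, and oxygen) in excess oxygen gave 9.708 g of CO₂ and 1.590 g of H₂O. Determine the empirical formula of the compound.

C5H4O2

mol C = 9.708 g CO₂ ÷ 44.009 g/mol = 0.22059 mol
mol H = 2 × 1.590 g H₂O ÷ 18.015 g/mol = 0.17652 mol
mass O = 4.239 − (2.6495 + 0.17793) = 1.4115 g → mol O = 1.4115 ÷ 15.999 = 0.088227 mol
Divide by the smallest (0.088227 mol): C 2.500, H 2.001, O 1.000
Multiplying each by 2 gives whole numbers: C 5.00, H 4.00, O 2.00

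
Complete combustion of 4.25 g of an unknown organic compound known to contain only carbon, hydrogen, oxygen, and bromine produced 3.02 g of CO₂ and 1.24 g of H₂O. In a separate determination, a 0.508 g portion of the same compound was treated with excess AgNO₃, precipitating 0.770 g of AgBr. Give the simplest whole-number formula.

mol C = 3.02 g CO₂ ÷ 44.009 g/mol = 0.06862 mol
mol H = 2 × 1.24 g H₂O ÷ 18.015 g/mol = 0.1377 mol
From the AgBr data: mol Br per gram of compound = (0.770 ÷ 187.772) ÷ 0.508 = 0.008072 mol/g, so in the 4.25 g combustion sample mol Br = 0.03431 mol
mass O = 4.25 − (0.8242 + 0.1388 + 2.741) = 0.5457 g → mol O = 0.5457 ÷ 15.999 = 0.03411 mol
Divide by the smallest (0.03411 mol): C 2.012, H 4.036, Br 1.006, O 1.000

C2H4BrO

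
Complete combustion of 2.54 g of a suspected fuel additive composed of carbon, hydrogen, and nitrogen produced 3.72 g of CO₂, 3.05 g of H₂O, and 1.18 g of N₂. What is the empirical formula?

CH4N

mol C = 3.72 g CO₂ ÷ 44.009 g/mol = 0.08453 mol
mol H = 2 × 3.05 g H₂O ÷ 18.015 g/mol = 0.3386 mol
mol N = 2 × 1.18 g N₂ ÷ 28.014 g/mol = 0.08424 mol
Divide by the smallest (0.08424 mol): C 1.003, H 4.019, N 1.000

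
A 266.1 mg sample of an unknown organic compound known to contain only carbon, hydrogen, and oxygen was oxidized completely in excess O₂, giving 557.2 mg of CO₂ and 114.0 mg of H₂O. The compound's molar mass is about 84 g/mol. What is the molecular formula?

mol C = 0.5572 g CO₂ ÷ 44.009 g/mol = 0.012661 mol
mol H = 2 × 0.1140 g H₂O ÷ 18.015 g/mol = 0.012656 mol
mass O = 0.2661 − (0.15207 + 0.012757) = 0.10127 g → mol O = 0.10127 ÷ 15.999 = 0.0063298 mol
Divide by the smallest (0.0063298 mol): C 2.000, H 1.999, O 1.000
Empirical formula: C2H2O
Empirical-formula mass = 42.04 g/mol; 84 ÷ 42.04 ≈ 2, so the molecular formula is C4H4O2.

C4H4O2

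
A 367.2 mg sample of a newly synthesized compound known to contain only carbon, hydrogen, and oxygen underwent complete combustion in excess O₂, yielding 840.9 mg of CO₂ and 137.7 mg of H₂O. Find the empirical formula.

C5H4O2

mol C = 0.8409 g CO₂ ÷ 44.009 g/mol = 0.019107 mol
mol H = 2 × 0.1377 g H₂O ÷ 18.015 g/mol = 0.015287 mol
mass O = 0.3672 − (0.22950 + 0.015410) = 0.12229 g → mol O = 0.12229 ÷ 15.999 = 0.0076437 mol
Divide by the smallest (0.0076437 mol): C 2.500, H 2.000, O 1.000
Multiplying each by 2 gives whole numbers: C 5.00, H 4.00, O 2.00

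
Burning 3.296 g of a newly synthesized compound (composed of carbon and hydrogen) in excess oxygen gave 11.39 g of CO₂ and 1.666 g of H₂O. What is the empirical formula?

mol C = 11.39 g CO₂ ÷ 44.009 g/mol = 0.25881 mol
mol H = 2 × 1.666 g H₂O ÷ 18.015 g/mol = 0.18496 mol
Divide by the smallest (0.18496 mol): C 1.399, H 1.000
Multiplying each by 5 gives whole numbers: C 7.00, H 5.00

C7H5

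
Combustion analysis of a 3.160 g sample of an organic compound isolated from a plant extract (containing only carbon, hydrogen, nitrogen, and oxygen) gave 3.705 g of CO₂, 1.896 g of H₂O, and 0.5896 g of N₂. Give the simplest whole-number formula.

mol C = 3.705 g CO₂ ÷ 44.009 g/mol = 0.084187 mol
mol H = 2 × 1.896 g H₂O ÷ 18.015 g/mol = 0.21049 mol
mol N = 2 × 0.5896 g N₂ ÷ 28.014 g/mol = 0.042093 mol
mass O = 3.160 − (1.0112 + 0.21218 + 0.58960) = 1.3471 g → mol O = 1.3471 ÷ 15.999 = 0.084196 mol
Divide by the smallest (0.042093 mol): C 2.000, H 5.001, N 1.000, O 2.000

C2H5NO2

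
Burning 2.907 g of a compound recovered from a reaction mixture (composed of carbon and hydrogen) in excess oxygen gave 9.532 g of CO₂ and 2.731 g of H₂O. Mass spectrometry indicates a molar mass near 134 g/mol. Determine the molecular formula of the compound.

mol C = 9.532 g CO₂ ÷ 44.009 g/mol = 0.21659 mol
mol H = 2 × 2.731 g H₂O ÷ 18.015 g/mol = 0.30319 mol
Divide by the smallest (0.21659 mol): C 1.000, H 1.400
Multiplying each by 5 gives whole numbers: C 5.00, H 7.00
Empirical formula: C5H7
Empirical-formula mass = 67.11 g/mol; 134 ÷ 67.11 ≈ 2, so the molecular formula is C10H14.

C10H14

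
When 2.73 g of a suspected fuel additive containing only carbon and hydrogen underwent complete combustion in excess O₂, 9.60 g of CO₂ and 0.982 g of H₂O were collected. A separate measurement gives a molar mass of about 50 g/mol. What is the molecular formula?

C4H2

mol C = 9.60 g CO₂ ÷ 44.009 g/mol = 0.2181 mol
mol H = 2 × 0.982 g H₂O ÷ 18.015 g/mol = 0.1090 mol
Divide by the smallest (0.1090 mol): C 2.001, H 1.000
Empirical formula: C2H
Empirical-formula mass = 25.03 g/mol; 50 ÷ 25.03 ≈ 2, so the molecular formula is C4H2.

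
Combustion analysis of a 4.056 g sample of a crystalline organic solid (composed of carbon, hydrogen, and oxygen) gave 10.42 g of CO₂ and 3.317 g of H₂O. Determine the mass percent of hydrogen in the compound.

9.15%

mol C = 10.42 g CO₂ ÷ 44.009 g/mol = 0.23677 mol
mol H = 2 × 3.317 g H₂O ÷ 18.015 g/mol = 0.36825 mol
mass O = 4.056 − (2.8438 + 0.37119) = 0.84096 g → mol O = 0.84096 ÷ 15.999 = 0.052564 mol
mass % H = 0.37119 g ÷ 4.056 g × 100%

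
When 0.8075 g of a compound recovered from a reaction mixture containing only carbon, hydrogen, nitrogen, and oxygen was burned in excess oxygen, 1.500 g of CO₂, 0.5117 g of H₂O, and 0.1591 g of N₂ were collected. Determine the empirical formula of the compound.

mol C = 1.500 g CO₂ ÷ 44.009 g/mol = 0.034084 mol
mol H = 2 × 0.5117 g H₂O ÷ 18.015 g/mol = 0.056808 mol
mol N = 2 × 0.1591 g N₂ ÷ 28.014 g/mol = 0.011359 mol
mass O = 0.8075 − (0.40938 + 0.057263 + 0.15910) = 0.18176 g → mol O = 0.18176 ÷ 15.999 = 0.011360 mol
Divide by the smallest (0.011359 mol): C 3.001, H 5.001, N 1.000, O 1.000

C3H5NO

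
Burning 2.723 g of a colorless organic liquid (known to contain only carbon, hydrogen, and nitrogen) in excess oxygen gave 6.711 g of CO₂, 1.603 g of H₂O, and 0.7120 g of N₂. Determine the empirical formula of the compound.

mol C = 6.711 g CO₂ ÷ 44.009 g/mol = 0.15249 mol
mol H = 2 × 1.603 g H₂O ÷ 18.015 g/mol = 0.17796 mol
mol N = 2 × 0.7120 g N₂ ÷ 28.014 g/mol = 0.050832 mol
Divide by the smallest (0.050832 mol): C 3.000, H 3.501, N 1.000
Multiplying each by 2 gives whole numbers: C 6.00, H 7.00, N 2.00

C6H7N2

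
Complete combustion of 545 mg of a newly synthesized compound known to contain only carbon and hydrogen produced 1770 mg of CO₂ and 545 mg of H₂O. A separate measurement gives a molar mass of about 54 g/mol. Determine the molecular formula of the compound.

C4H6

mol C = 1.77 g CO₂ ÷ 44.009 g/mol = 0.04022 mol
mol H = 2 × 0.545 g H₂O ÷ 18.015 g/mol = 0.06051 mol
Divide by the smallest (0.04022 mol): C 1.000, H 1.504
Multiplying each by 2 gives whole numbers: C 2.00, H 3.01
Empirical formula: C2H3
Empirical-formula mass = 27.05 g/mol; 54 ÷ 27.05 ≈ 2, so the molecular formula is C4H6.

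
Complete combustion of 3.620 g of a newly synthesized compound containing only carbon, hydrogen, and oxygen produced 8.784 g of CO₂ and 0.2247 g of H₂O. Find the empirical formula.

C8HO3

mol C = 8.784 g CO₂ ÷ 44.009 g/mol = 0.19960 mol
mol H = 2 × 0.2247 g H₂O ÷ 18.015 g/mol = 0.024946 mol
mass O = 3.620 − (2.3973 + 0.025145) = 1.1975 g → mol O = 1.1975 ÷ 15.999 = 0.074849 mol
Divide by the smallest (0.024946 mol): C 8.001, H 1.000, O 3.000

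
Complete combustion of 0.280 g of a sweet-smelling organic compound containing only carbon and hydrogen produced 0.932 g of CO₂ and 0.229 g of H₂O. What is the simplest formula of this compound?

C5H6

mol C = 0.932 g CO₂ ÷ 44.009 g/mol = 0.02118 mol
mol H = 2 × 0.229 g H₂O ÷ 18.015 g/mol = 0.02542 mol
Divide by the smallest (0.02118 mol): C 1.000, H 1.200
Multiplying each by 5 gives whole numbers: C 5.00, H 6.00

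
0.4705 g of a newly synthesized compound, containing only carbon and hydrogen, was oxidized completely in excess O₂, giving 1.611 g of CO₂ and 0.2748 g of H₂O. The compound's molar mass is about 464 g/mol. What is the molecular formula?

C36H30

mol C = 1.611 g CO₂ ÷ 44.009 g/mol = 0.036606 mol
mol H = 2 × 0.2748 g H₂O ÷ 18.015 g/mol = 0.030508 mol
Divide by the smallest (0.030508 mol): C 1.200, H 1.000
Multiplying each by 5 gives whole numbers: C 6.00, H 5.00
Empirical formula: C6H5
Empirical-formula mass = 77.11 g/mol; 464 ÷ 77.11 ≈ 6, so the molecular formula is C36H30.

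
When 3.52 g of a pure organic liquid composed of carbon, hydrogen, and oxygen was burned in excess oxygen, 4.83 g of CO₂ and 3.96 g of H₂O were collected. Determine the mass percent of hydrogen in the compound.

12.6%

mol C = 4.83 g CO₂ ÷ 44.009 g/mol = 0.1098 mol
mol H = 2 × 3.96 g H₂O ÷ 18.015 g/mol = 0.4396 mol
mass O = 3.52 − (1.318 + 0.4432) = 1.759 g → mol O = 1.759 ÷ 15.999 = 0.1099 mol
mass % H = 0.4432 g ÷ 3.52 g × 100%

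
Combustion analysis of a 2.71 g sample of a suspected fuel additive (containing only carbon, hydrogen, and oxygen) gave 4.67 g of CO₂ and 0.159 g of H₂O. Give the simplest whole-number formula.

mol C = 4.67 g CO₂ ÷ 44.009 g/mol = 0.1061 mol
mol H = 2 × 0.159 g H₂O ÷ 18.015 g/mol = 0.01765 mol
mass O = 2.71 − (1.275 + 0.01779) = 1.418 g → mol O = 1.418 ÷ 15.999 = 0.08861 mol
Divide by the smallest (0.01765 mol): C 6.011, H 1.000, O 5.020

C6HO5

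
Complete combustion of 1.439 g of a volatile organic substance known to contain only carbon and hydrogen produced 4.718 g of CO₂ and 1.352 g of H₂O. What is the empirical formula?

C5H7

mol C = 4.718 g CO₂ ÷ 44.009 g/mol = 0.10721 mol
mol H = 2 × 1.352 g H₂O ÷ 18.015 g/mol = 0.15010 mol
Divide by the smallest (0.10721 mol): C 1.000, H 1.400
Multiplying each by 5 gives whole numbers: C 5.00, H 7.00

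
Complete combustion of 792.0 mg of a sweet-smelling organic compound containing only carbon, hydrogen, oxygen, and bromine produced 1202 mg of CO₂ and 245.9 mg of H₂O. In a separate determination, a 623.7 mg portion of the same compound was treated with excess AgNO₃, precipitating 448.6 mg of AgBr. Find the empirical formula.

mol C = 1.202 g CO₂ ÷ 44.009 g/mol = 0.027313 mol
mol H = 2 × 0.2459 g H₂O ÷ 18.015 g/mol = 0.027299 mol
From the AgBr data: mol Br per gram of compound = (0.4486 ÷ 187.772) ÷ 0.6237 = 0.0038305 mol/g, so in the 0.7920 g combustion sample mol Br = 0.0030337 mol
mass O = 0.7920 − (0.32805 + 0.027518 + 0.24241) = 0.19402 g → mol O = 0.19402 ÷ 15.999 = 0.012127 mol
Divide by the smallest (0.0030337 mol): C 9.003, H 8.999, Br 1.000, O 3.997

C9H9BrO4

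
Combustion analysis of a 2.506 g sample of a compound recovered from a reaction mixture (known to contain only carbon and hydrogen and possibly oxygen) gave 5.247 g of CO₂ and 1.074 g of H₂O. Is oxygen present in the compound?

mol C = 5.247 g CO₂ ÷ 44.009 g/mol = 0.11923 mol
mol H = 2 × 1.074 g H₂O ÷ 18.015 g/mol = 0.11923 mol
C and H account for only 1.5522 g of the 2.506 g sample; the remaining 0.95379 g must be oxygen.

yes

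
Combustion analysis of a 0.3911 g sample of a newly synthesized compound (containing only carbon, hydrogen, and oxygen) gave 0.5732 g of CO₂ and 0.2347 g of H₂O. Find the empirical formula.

CH2O

mol C = 0.5732 g CO₂ ÷ 44.009 g/mol = 0.013025 mol
mol H = 2 × 0.2347 g H₂O ÷ 18.015 g/mol = 0.026056 mol
mass O = 0.3911 − (0.15644 + 0.026265) = 0.20840 g → mol O = 0.20840 ÷ 15.999 = 0.013026 mol
Divide by the smallest (0.013025 mol): C 1.000, H 2.001, O 1.000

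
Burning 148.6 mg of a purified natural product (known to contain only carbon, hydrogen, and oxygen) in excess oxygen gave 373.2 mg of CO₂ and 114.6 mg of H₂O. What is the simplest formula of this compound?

C4H6O

mol C = 0.3732 g CO₂ ÷ 44.009 g/mol = 0.0084801 mol
mol H = 2 × 0.1146 g H₂O ÷ 18.015 g/mol = 0.012723 mol
mass O = 0.1486 − (0.10185 + 0.012825) = 0.033921 g → mol O = 0.033921 ÷ 15.999 = 0.0021202 mol
Divide by the smallest (0.0021202 mol): C 4.000, H 6.001, O 1.000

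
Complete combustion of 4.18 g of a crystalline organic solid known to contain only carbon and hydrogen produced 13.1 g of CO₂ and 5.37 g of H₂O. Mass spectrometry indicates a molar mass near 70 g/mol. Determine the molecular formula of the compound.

C5H10

mol C = 13.1 g CO₂ ÷ 44.009 g/mol = 0.2977 mol
mol H = 2 × 5.37 g H₂O ÷ 18.015 g/mol = 0.5962 mol
Divide by the smallest (0.2977 mol): C 1.000, H 2.003
Empirical formula: CH2
Empirical-formula mass = 14.03 g/mol; 70 ÷ 14.03 ≈ 5, so the molecular formula is C5H10.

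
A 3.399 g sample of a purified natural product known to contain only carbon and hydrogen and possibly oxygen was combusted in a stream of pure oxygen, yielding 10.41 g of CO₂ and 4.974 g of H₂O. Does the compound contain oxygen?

mol C = 10.41 g CO₂ ÷ 44.009 g/mol = 0.23654 mol
mol H = 2 × 4.974 g H₂O ÷ 18.015 g/mol = 0.55221 mol
C and H together account for 3.3977 g — essentially the entire 3.399 g sample — so the compound contains no oxygen.

no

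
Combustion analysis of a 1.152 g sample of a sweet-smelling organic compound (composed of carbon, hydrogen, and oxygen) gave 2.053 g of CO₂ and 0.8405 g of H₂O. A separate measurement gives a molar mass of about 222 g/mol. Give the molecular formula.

C9H18O6

mol C = 2.053 g CO₂ ÷ 44.009 g/mol = 0.046650 mol
mol H = 2 × 0.8405 g H₂O ÷ 18.015 g/mol = 0.093311 mol
mass O = 1.152 − (0.56031 + 0.094058) = 0.49763 g → mol O = 0.49763 ÷ 15.999 = 0.031104 mol
Divide by the smallest (0.031104 mol): C 1.500, H 3.000, O 1.000
Multiplying each by 2 gives whole numbers: C 3.00, H 6.00, O 2.00
Empirical formula: C3H6O2
Empirical-formula mass = 74.08 g/mol; 222 ÷ 74.08 ≈ 3, so the molecular formula is C9H18O6.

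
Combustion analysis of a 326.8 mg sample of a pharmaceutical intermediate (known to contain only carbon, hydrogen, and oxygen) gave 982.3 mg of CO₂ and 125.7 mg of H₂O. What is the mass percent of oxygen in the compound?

13.66%

mol C = 0.9823 g CO₂ ÷ 44.009 g/mol = 0.022320 mol
mol H = 2 × 0.1257 g H₂O ÷ 18.015 g/mol = 0.013955 mol
mass O = 0.3268 − (0.26809 + 0.014067) = 0.044643 g → mol O = 0.044643 ÷ 15.999 = 0.0027903 mol
mass % O = 0.044643 g ÷ 0.3268 g × 100%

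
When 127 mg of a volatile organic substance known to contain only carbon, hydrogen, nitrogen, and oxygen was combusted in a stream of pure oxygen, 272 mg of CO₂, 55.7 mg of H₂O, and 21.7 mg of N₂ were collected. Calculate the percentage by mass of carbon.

58.5%

mol C = 0.272 g CO₂ ÷ 44.009 g/mol = 0.006181 mol
mol H = 2 × 0.0557 g H₂O ÷ 18.015 g/mol = 0.006184 mol
mol N = 2 × 0.0217 g N₂ ÷ 28.014 g/mol = 0.001549 mol
mass O = 0.127 − (0.07423 + 0.006233 + 0.02170) = 0.02483 g → mol O = 0.02483 ÷ 15.999 = 0.001552 mol
mass % C = 0.07423 g ÷ 0.127 g × 100%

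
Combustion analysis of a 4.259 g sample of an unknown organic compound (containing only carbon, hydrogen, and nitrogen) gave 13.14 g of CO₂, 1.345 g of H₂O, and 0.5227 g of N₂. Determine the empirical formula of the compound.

mol C = 13.14 g CO₂ ÷ 44.009 g/mol = 0.29858 mol
mol H = 2 × 1.345 g H₂O ÷ 18.015 g/mol = 0.14932 mol
mol N = 2 × 0.5227 g N₂ ÷ 28.014 g/mol = 0.037317 mol
Divide by the smallest (0.037317 mol): C 8.001, H 4.001, N 1.000

C8H4N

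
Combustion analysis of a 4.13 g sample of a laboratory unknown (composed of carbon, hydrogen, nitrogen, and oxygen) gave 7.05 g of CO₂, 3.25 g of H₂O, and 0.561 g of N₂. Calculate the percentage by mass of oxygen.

31.0%

mol C = 7.05 g CO₂ ÷ 44.009 g/mol = 0.1602 mol
mol H = 2 × 3.25 g H₂O ÷ 18.015 g/mol = 0.3608 mol
mol N = 2 × 0.561 g N₂ ÷ 28.014 g/mol = 0.04005 mol
mass O = 4.13 − (1.924 + 0.3637 + 0.5610) = 1.281 g → mol O = 1.281 ÷ 15.999 = 0.08008 mol
mass % O = 1.281 g ÷ 4.13 g × 100%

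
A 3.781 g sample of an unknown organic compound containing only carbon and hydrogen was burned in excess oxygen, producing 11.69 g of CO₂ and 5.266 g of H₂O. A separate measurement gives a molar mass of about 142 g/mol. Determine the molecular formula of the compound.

mol C = 11.69 g CO₂ ÷ 44.009 g/mol = 0.26563 mol
mol H = 2 × 5.266 g H₂O ÷ 18.015 g/mol = 0.58462 mol
Divide by the smallest (0.26563 mol): C 1.000, H 2.201
Multiplying each by 5 gives whole numbers: C 5.00, H 11.00
Empirical formula: C5H11
Empirical-formula mass = 71.14 g/mol; 142 ÷ 71.14 ≈ 2, so the molecular formula is C10H22.

C10H22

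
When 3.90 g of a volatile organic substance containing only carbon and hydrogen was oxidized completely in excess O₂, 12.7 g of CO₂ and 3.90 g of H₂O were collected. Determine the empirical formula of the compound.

mol C = 12.7 g CO₂ ÷ 44.009 g/mol = 0.2886 mol
mol H = 2 × 3.90 g H₂O ÷ 18.015 g/mol = 0.4330 mol
Divide by the smallest (0.2886 mol): C 1.000, H 1.500
Multiplying each by 2 gives whole numbers: C 2.00, H 3.00

C2H3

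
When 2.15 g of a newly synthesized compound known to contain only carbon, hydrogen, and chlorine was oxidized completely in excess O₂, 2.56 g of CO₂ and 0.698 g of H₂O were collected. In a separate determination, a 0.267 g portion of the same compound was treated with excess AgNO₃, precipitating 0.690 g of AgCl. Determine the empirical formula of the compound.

C3H4Cl2

mol C = 2.56 g CO₂ ÷ 44.009 g/mol = 0.05817 mol
mol H = 2 × 0.698 g H₂O ÷ 18.015 g/mol = 0.07749 mol
From the AgCl data: mol Cl per gram of compound = (0.690 ÷ 143.318) ÷ 0.267 = 0.01803 mol/g, so in the 2.15 g combustion sample mol Cl = 0.03877 mol
Divide by the smallest (0.03877 mol): C 1.500, H 1.999, Cl 1.000
Multiplying each by 2 gives whole numbers: C 3.00, H 4.00, Cl 2.00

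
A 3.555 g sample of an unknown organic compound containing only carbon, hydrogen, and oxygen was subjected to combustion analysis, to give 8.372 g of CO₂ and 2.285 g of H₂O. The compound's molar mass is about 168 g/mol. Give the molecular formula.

mol C = 8.372 g CO₂ ÷ 44.009 g/mol = 0.19023 mol
mol H = 2 × 2.285 g H₂O ÷ 18.015 g/mol = 0.25368 mol
mass O = 3.555 − (2.2849 + 0.25571) = 1.0144 g → mol O = 1.0144 ÷ 15.999 = 0.063404 mol
Divide by the smallest (0.063404 mol): C 3.000, H 4.001, O 1.000
Empirical formula: C3H4O
Empirical-formula mass = 56.06 g/mol; 168 ÷ 56.06 ≈ 3, so the molecular formula is C9H12O3.

C9H12O3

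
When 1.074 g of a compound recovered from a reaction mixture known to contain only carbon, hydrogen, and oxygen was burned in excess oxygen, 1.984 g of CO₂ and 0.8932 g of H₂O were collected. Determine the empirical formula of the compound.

C5H11O3

mol C = 1.984 g CO₂ ÷ 44.009 g/mol = 0.045082 mol
mol H = 2 × 0.8932 g H₂O ÷ 18.015 g/mol = 0.099162 mol
mass O = 1.074 − (0.54148 + 0.099955) = 0.43257 g → mol O = 0.43257 ÷ 15.999 = 0.027037 mol
Divide by the smallest (0.027037 mol): C 1.667, H 3.668, O 1.000
Multiplying each by 3 gives whole numbers: C 5.00, H 11.00, O 3.00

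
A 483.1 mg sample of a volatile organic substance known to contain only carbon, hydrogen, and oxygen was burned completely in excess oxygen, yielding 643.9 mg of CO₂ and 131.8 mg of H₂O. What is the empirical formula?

C4H4O5

mol C = 0.6439 g CO₂ ÷ 44.009 g/mol = 0.014631 mol
mol H = 2 × 0.1318 g H₂O ÷ 18.015 g/mol = 0.014632 mol
mass O = 0.4831 − (0.17573 + 0.014749) = 0.29262 g → mol O = 0.29262 ÷ 15.999 = 0.018290 mol
Divide by the smallest (0.014631 mol): C 1.000, H 1.000, O 1.250
Multiplying each by 4 gives whole numbers: C 4.00, H 4.00, O 5.00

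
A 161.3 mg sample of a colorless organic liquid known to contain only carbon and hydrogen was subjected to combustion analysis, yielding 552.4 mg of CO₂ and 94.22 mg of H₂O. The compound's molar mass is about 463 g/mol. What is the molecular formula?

mol C = 0.5524 g CO₂ ÷ 44.009 g/mol = 0.012552 mol
mol H = 2 × 0.09422 g H₂O ÷ 18.015 g/mol = 0.010460 mol
Divide by the smallest (0.010460 mol): C 1.200, H 1.000
Multiplying each by 5 gives whole numbers: C 6.00, H 5.00
Empirical formula: C6H5
Empirical-formula mass = 77.11 g/mol; 463 ÷ 77.11 ≈ 6, so the molecular formula is C36H30.

C36H30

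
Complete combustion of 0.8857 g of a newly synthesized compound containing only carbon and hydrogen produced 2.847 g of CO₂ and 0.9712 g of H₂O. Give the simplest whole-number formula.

mol C = 2.847 g CO₂ ÷ 44.009 g/mol = 0.064691 mol
mol H = 2 × 0.9712 g H₂O ÷ 18.015 g/mol = 0.10782 mol
Divide by the smallest (0.064691 mol): C 1.000, H 1.667
Multiplying each by 3 gives whole numbers: C 3.00, H 5.00

C3H5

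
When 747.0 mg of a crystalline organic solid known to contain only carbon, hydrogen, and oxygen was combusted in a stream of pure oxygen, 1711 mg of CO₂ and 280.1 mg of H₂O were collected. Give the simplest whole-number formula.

C5H4O2

mol C = 1.711 g CO₂ ÷ 44.009 g/mol = 0.038878 mol
mol H = 2 × 0.2801 g H₂O ÷ 18.015 g/mol = 0.031096 mol
mass O = 0.7470 − (0.46697 + 0.031345) = 0.24869 g → mol O = 0.24869 ÷ 15.999 = 0.015544 mol
Divide by the smallest (0.015544 mol): C 2.501, H 2.001, O 1.000
Multiplying each by 2 gives whole numbers: C 5.00, H 4.00, O 2.00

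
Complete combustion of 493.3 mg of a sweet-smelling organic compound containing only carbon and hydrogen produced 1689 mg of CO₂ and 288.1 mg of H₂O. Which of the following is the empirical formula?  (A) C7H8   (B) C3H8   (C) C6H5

mol C = 1.689 g CO₂ ÷ 44.009 g/mol = 0.038379 mol
mol H = 2 × 0.2881 g H₂O ÷ 18.015 g/mol = 0.031984 mol
Divide by the smallest (0.031984 mol): C 1.200, H 1.000
Multiplying each by 5 gives whole numbers: C 6.00, H 5.00

(C) C6H5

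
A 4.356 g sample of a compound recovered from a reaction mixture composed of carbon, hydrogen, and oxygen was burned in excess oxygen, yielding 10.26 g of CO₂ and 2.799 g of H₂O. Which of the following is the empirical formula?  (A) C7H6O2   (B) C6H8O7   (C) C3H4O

(C) C3H4O

mol C = 10.26 g CO₂ ÷ 44.009 g/mol = 0.23313 mol
mol H = 2 × 2.799 g H₂O ÷ 18.015 g/mol = 0.31074 mol
mass O = 4.356 − (2.8002 + 0.31323) = 1.2426 g → mol O = 1.2426 ÷ 15.999 = 0.077667 mol
Divide by the smallest (0.077667 mol): C 3.002, H 4.001, O 1.000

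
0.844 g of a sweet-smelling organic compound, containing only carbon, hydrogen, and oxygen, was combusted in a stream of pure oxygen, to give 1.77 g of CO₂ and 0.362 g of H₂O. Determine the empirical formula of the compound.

C2H2O

mol C = 1.77 g CO₂ ÷ 44.009 g/mol = 0.04022 mol
mol H = 2 × 0.362 g H₂O ÷ 18.015 g/mol = 0.04019 mol
mass O = 0.844 − (0.4831 + 0.04051) = 0.3204 g → mol O = 0.3204 ÷ 15.999 = 0.02003 mol
Divide by the smallest (0.02003 mol): C 2.008, H 2.007, O 1.000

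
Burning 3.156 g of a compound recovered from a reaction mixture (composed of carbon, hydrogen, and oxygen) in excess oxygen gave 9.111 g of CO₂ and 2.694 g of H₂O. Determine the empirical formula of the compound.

mol C = 9.111 g CO₂ ÷ 44.009 g/mol = 0.20703 mol
mol H = 2 × 2.694 g H₂O ÷ 18.015 g/mol = 0.29908 mol
mass O = 3.156 − (2.4866 + 0.30148) = 0.36794 g → mol O = 0.36794 ÷ 15.999 = 0.022997 mol
Divide by the smallest (0.022997 mol): C 9.002, H 13.005, O 1.000

C9H13O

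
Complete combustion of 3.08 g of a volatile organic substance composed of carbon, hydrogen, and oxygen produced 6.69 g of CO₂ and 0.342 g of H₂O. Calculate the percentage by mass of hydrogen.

1.2%

mol C = 6.69 g CO₂ ÷ 44.009 g/mol = 0.1520 mol
mol H = 2 × 0.342 g H₂O ÷ 18.015 g/mol = 0.03797 mol
mass O = 3.08 − (1.826 + 0.03827) = 1.216 g → mol O = 1.216 ÷ 15.999 = 0.07600 mol
mass % H = 0.03827 g ÷ 3.08 g × 100%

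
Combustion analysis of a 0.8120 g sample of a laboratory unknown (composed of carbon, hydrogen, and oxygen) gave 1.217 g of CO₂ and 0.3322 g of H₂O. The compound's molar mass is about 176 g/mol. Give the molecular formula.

C6H8O6

mol C = 1.217 g CO₂ ÷ 44.009 g/mol = 0.027653 mol
mol H = 2 × 0.3322 g H₂O ÷ 18.015 g/mol = 0.036880 mol
mass O = 0.8120 − (0.33215 + 0.037175) = 0.44268 g → mol O = 0.44268 ÷ 15.999 = 0.027669 mol
Divide by the smallest (0.027653 mol): C 1.000, H 1.334, O 1.001
Multiplying each by 3 gives whole numbers: C 3.00, H 4.00, O 3.00
Empirical formula: C3H4O3
Empirical-formula mass = 88.06 g/mol; 176 ÷ 88.06 ≈ 2, so the molecular formula is C6H8O6.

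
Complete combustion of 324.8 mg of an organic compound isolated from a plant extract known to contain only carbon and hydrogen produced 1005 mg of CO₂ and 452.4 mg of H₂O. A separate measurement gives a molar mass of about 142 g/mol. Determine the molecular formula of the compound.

mol C = 1.005 g CO₂ ÷ 44.009 g/mol = 0.022836 mol
mol H = 2 × 0.4524 g H₂O ÷ 18.015 g/mol = 0.050225 mol
Divide by the smallest (0.022836 mol): C 1.000, H 2.199
Multiplying each by 5 gives whole numbers: C 5.00, H 11.00
Empirical formula: C5H11
Empirical-formula mass = 71.14 g/mol; 142 ÷ 71.14 ≈ 2, so the molecular formula is C10H22.

C10H22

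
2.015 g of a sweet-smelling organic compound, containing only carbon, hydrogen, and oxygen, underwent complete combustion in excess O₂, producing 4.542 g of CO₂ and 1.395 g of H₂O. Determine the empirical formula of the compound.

mol C = 4.542 g CO₂ ÷ 44.009 g/mol = 0.10321 mol
mol H = 2 × 1.395 g H₂O ÷ 18.015 g/mol = 0.15487 mol
mass O = 2.015 − (1.2396 + 0.15611) = 0.61928 g → mol O = 0.61928 ÷ 15.999 = 0.038707 mol
Divide by the smallest (0.038707 mol): C 2.666, H 4.001, O 1.000
Multiplying each by 3 gives whole numbers: C 8.00, H 12.00, O 3.00

C8H12O3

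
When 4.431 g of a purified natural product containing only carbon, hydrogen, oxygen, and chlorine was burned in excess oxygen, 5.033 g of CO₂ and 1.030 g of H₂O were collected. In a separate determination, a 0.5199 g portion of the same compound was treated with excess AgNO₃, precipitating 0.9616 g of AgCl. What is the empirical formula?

mol C = 5.033 g CO₂ ÷ 44.009 g/mol = 0.11436 mol
mol H = 2 × 1.030 g H₂O ÷ 18.015 g/mol = 0.11435 mol
From the AgCl data: mol Cl per gram of compound = (0.9616 ÷ 143.318) ÷ 0.5199 = 0.012905 mol/g, so in the 4.431 g combustion sample mol Cl = 0.057184 mol
mass O = 4.431 − (1.3736 + 0.11526 + 2.0272) = 0.91494 g → mol O = 0.91494 ÷ 15.999 = 0.057188 mol
Divide by the smallest (0.057184 mol): C 2.000, H 2.000, Cl 1.000, O 1.000

C2H2ClO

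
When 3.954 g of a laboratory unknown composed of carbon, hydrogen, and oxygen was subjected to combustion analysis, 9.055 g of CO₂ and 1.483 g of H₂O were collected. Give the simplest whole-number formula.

C5H4O2

mol C = 9.055 g CO₂ ÷ 44.009 g/mol = 0.20575 mol
mol H = 2 × 1.483 g H₂O ÷ 18.015 g/mol = 0.16464 mol
mass O = 3.954 − (2.4713 + 0.16596) = 1.3167 g → mol O = 1.3167 ÷ 15.999 = 0.082301 mol
Divide by the smallest (0.082301 mol): C 2.500, H 2.000, O 1.000
Multiplying each by 2 gives whole numbers: C 5.00, H 4.00, O 2.00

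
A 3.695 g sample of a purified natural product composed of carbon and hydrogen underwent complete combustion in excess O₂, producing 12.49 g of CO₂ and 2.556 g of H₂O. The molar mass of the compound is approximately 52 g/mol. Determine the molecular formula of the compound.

mol C = 12.49 g CO₂ ÷ 44.009 g/mol = 0.28381 mol
mol H = 2 × 2.556 g H₂O ÷ 18.015 g/mol = 0.28376 mol
Divide by the smallest (0.28376 mol): C 1.000, H 1.000
Empirical formula: CH
Empirical-formula mass = 13.02 g/mol; 52 ÷ 13.02 ≈ 4, so the molecular formula is C4H4.

C4H4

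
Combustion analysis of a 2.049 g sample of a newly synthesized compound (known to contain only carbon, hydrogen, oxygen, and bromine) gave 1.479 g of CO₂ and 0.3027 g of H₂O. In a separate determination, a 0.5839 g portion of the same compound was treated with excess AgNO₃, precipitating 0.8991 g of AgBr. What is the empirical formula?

C2H2BrO

mol C = 1.479 g CO₂ ÷ 44.009 g/mol = 0.033607 mol
mol H = 2 × 0.3027 g H₂O ÷ 18.015 g/mol = 0.033605 mol
From the AgBr data: mol Br per gram of compound = (0.8991 ÷ 187.772) ÷ 0.5839 = 0.0082005 mol/g, so in the 2.049 g combustion sample mol Br = 0.016803 mol
mass O = 2.049 − (0.40365 + 0.033874 + 1.3426) = 0.26887 g → mol O = 0.26887 ÷ 15.999 = 0.016805 mol
Divide by the smallest (0.016803 mol): C 2.000, H 2.000, Br 1.000, O 1.000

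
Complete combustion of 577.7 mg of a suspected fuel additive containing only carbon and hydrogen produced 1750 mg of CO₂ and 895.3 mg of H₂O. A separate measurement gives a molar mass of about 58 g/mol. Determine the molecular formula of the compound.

mol C = 1.750 g CO₂ ÷ 44.009 g/mol = 0.039765 mol
mol H = 2 × 0.8953 g H₂O ÷ 18.015 g/mol = 0.099395 mol
Divide by the smallest (0.039765 mol): C 1.000, H 2.500
Multiplying each by 2 gives whole numbers: C 2.00, H 5.00
Empirical formula: C2H5
Empirical-formula mass = 29.06 g/mol; 58 ÷ 29.06 ≈ 2, so the molecular formula is C4H10.

C4H10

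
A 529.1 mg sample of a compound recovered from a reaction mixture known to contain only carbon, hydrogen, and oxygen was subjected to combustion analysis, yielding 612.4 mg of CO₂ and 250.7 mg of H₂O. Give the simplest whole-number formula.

C2H4O3

mol C = 0.6124 g CO₂ ÷ 44.009 g/mol = 0.013915 mol
mol H = 2 × 0.2507 g H₂O ÷ 18.015 g/mol = 0.027832 mol
mass O = 0.5291 − (0.16714 + 0.028055) = 0.33391 g → mol O = 0.33391 ÷ 15.999 = 0.020871 mol
Divide by the smallest (0.013915 mol): C 1.000, H 2.000, O 1.500
Multiplying each by 2 gives whole numbers: C 2.00, H 4.00, O 3.00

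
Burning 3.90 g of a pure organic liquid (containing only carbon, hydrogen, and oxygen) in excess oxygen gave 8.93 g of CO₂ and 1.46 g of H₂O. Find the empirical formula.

mol C = 8.93 g CO₂ ÷ 44.009 g/mol = 0.2029 mol
mol H = 2 × 1.46 g H₂O ÷ 18.015 g/mol = 0.1621 mol
mass O = 3.90 − (2.437 + 0.1634) = 1.299 g → mol O = 1.299 ÷ 15.999 = 0.08122 mol
Divide by the smallest (0.08122 mol): C 2.498, H 1.996, O 1.000
Multiplying each by 2 gives whole numbers: C 5.00, H 3.99, O 2.00

C5H4O2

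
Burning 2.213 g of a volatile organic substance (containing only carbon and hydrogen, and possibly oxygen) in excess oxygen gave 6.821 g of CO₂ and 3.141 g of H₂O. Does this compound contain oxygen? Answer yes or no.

mol C = 6.821 g CO₂ ÷ 44.009 g/mol = 0.15499 mol
mol H = 2 × 3.141 g H₂O ÷ 18.015 g/mol = 0.34871 mol
C and H together account for 2.2131 g — essentially the entire 2.213 g sample — so the compound contains no oxygen.

no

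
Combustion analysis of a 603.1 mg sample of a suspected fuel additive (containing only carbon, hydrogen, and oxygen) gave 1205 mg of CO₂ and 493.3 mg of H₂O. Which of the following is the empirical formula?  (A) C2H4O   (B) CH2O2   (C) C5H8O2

(A) C2H4O

mol C = 1.205 g CO₂ ÷ 44.009 g/mol = 0.027381 mol
mol H = 2 × 0.4933 g H₂O ÷ 18.015 g/mol = 0.054765 mol
mass O = 0.6031 − (0.32887 + 0.055204) = 0.21903 g → mol O = 0.21903 ÷ 15.999 = 0.013690 mol
Divide by the smallest (0.013690 mol): C 2.000, H 4.000, O 1.000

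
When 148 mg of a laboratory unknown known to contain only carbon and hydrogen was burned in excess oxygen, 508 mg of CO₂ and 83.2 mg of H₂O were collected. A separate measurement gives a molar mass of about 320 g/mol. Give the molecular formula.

mol C = 0.508 g CO₂ ÷ 44.009 g/mol = 0.01154 mol
mol H = 2 × 0.0832 g H₂O ÷ 18.015 g/mol = 0.009237 mol
Divide by the smallest (0.009237 mol): C 1.250, H 1.000
Multiplying each by 4 gives whole numbers: C 5.00, H 4.00
Empirical formula: C5H4
Empirical-formula mass = 64.09 g/mol; 320 ÷ 64.09 ≈ 5, so the molecular formula is C25H20.

C25H20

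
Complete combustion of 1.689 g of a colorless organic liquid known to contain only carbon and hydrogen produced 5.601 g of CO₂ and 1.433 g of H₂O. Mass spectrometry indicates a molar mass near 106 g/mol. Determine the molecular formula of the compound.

mol C = 5.601 g CO₂ ÷ 44.009 g/mol = 0.12727 mol
mol H = 2 × 1.433 g H₂O ÷ 18.015 g/mol = 0.15909 mol
Divide by the smallest (0.12727 mol): C 1.000, H 1.250
Multiplying each by 4 gives whole numbers: C 4.00, H 5.00
Empirical formula: C4H5
Empirical-formula mass = 53.08 g/mol; 106 ÷ 53.08 ≈ 2, so the molecular formula is C8H10.

C8H10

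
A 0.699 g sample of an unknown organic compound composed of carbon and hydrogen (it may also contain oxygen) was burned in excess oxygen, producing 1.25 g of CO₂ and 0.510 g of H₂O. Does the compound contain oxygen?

mol C = 1.25 g CO₂ ÷ 44.009 g/mol = 0.02840 mol
mol H = 2 × 0.510 g H₂O ÷ 18.015 g/mol = 0.05662 mol
C and H account for only 0.3982 g of the 0.699 g sample; the remaining 0.3008 g must be oxygen.

yes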